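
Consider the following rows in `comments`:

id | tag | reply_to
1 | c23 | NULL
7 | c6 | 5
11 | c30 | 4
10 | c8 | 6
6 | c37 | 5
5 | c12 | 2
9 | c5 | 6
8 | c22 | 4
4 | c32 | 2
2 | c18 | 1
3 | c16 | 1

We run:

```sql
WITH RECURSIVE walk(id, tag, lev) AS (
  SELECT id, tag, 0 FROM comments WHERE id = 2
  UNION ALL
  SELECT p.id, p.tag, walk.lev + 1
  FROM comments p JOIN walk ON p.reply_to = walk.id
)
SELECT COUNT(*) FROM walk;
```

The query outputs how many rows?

Base: id=2 (c18) at lev 0.
Iteration 1: rows with reply_to in {2} -> c32 (id 4, lev 1), c12 (id 5, lev 1).
Iteration 2: rows with reply_to in {4,5} -> c37 (id 6, lev 2), c6 (id 7, lev 2), c22 (id 8, lev 2), c30 (id 11, lev 2).
Iteration 3: rows with reply_to in {6,7,8,11} -> c5 (id 9, lev 3), c8 (id 10, lev 3).
Iteration 4: no rows with reply_to in {9,10}; recursion stops.
Total rows emitted: 9.

9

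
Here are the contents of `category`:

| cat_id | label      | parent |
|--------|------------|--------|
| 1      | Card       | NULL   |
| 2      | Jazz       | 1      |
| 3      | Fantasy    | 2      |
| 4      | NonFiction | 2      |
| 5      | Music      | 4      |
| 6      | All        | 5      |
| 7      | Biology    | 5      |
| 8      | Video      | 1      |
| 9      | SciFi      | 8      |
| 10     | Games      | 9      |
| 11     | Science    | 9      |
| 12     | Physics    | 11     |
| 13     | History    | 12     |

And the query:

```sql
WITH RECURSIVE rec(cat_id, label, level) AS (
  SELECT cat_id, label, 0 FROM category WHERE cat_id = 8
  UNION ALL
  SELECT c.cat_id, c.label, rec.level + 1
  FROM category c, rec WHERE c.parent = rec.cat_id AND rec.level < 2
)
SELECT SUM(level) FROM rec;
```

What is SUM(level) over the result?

Base: cat_id=8 (Video) at level 0.
Iteration 1: rows with parent in {8} -> SciFi (id 9, level 1).
Iteration 2: rows with parent in {9} -> Games (id 10, level 2), Science (id 11, level 2).
Iteration 3: level < 2 fails for all current rows; recursion stops.
SUM(level) = 0 + 1 + 2 + 2 = 5.

5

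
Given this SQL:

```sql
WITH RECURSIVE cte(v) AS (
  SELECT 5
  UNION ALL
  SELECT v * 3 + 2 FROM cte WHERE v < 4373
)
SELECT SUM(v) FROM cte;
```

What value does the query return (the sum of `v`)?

Base: v=5.
Iteration 1: 5 < 4373 holds -> v = 5 * 3 + 2 = 17.
Iteration 2: 17 < 4373 holds -> v = 17 * 3 + 2 = 53.
Iteration 3: 53 < 4373 holds -> v = 53 * 3 + 2 = 161.
Iteration 4: 161 < 4373 holds -> v = 161 * 3 + 2 = 485.
Iteration 5: 485 < 4373 holds -> v = 485 * 3 + 2 = 1457.
Iteration 6: 1457 < 4373 holds -> v = 1457 * 3 + 2 = 4373.
Iteration 7: 4373 < 4373 fails; recursion stops.
SUM(v) = 5 + 17 + 53 + 161 + 485 + 1457 + 4373 = 6551.

6551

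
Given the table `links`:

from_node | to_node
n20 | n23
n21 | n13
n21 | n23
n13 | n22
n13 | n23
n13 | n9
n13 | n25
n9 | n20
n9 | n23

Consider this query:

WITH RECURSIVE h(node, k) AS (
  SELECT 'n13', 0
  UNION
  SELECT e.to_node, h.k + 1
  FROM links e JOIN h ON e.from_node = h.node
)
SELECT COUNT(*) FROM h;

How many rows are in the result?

8

Base: (n13, k=0).
Iteration 1: edges from {n13} -> (n22, k=1), (n23, k=1), (n25, k=1), (n9, k=1).
Iteration 2: edges from {n22,n23,n25,n9} -> (n20, k=2), (n23, k=2).
Iteration 3: edges from {n20,n23} -> (n23, k=3).
Iteration 4: no outgoing edges from {n23}; recursion stops.
Total rows emitted: 8.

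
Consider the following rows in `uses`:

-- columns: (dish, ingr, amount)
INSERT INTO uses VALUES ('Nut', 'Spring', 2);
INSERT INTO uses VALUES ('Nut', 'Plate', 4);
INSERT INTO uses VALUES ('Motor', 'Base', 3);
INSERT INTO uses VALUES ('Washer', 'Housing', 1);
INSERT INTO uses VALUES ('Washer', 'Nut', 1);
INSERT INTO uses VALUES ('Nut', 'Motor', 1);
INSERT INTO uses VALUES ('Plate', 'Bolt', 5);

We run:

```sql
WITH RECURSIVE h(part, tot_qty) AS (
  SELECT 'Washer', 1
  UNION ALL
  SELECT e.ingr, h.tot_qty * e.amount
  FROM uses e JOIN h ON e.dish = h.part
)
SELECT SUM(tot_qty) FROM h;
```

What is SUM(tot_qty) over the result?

Base: (Washer, tot_qty=1).
Iteration 1: components of {Washer} -> Housing = 1*1 = 1, Nut = 1*1 = 1.
Iteration 2: components of {Housing,Nut} -> Motor = 1*1 = 1, Plate = 1*4 = 4, Spring = 1*2 = 2.
Iteration 3: components of {Motor,Plate,Spring} -> Base = 1*3 = 3, Bolt = 4*5 = 20.
Iteration 4: no further components; recursion stops.
SUM(tot_qty) = 1 + 1 + 1 + 1 + 2 + 4 + 3 + 20 = 33.

33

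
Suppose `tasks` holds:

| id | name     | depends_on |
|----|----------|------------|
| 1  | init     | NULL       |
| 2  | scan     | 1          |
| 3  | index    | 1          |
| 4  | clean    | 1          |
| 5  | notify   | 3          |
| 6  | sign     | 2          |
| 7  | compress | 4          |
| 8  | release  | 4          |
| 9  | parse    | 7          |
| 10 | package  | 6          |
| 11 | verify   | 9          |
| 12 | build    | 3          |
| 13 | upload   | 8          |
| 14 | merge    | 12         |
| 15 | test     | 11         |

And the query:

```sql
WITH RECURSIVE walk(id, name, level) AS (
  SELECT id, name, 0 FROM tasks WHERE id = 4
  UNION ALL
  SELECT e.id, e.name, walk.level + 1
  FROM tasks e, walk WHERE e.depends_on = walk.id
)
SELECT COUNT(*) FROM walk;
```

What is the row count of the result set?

7

Base: id=4 (clean) at level 0.
Iteration 1: rows with depends_on in {4} -> compress (id 7, level 1), release (id 8, level 1).
Iteration 2: rows with depends_on in {7,8} -> parse (id 9, level 2), upload (id 13, level 2).
Iteration 3: rows with depends_on in {9,13} -> verify (id 11, level 3).
Iteration 4: rows with depends_on in {11} -> test (id 15, level 4).
Iteration 5: no rows with depends_on in {15}; recursion stops.
Total rows emitted: 7.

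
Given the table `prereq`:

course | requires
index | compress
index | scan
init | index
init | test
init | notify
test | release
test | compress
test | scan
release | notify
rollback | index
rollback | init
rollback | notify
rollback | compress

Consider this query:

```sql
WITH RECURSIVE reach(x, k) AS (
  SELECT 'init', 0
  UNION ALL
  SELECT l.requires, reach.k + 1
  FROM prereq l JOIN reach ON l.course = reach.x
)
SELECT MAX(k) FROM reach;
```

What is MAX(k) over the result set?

Base: (init, k=0).
Iteration 1: edges from {init} -> (index, k=1), (notify, k=1), (test, k=1).
Iteration 2: edges from {index,notify,test} -> (compress, k=2) x2, (release, k=2), (scan, k=2) x2. [UNION ALL keeps all 5 new rows, including repeats]
Iteration 3: edges from {compress,release,scan} -> (notify, k=3).
Iteration 4: no outgoing edges from {notify}; recursion stops.
k values: 0, 1, 1, 1, 2, 2, 2, 2, 2, 3; the maximum is 3.

3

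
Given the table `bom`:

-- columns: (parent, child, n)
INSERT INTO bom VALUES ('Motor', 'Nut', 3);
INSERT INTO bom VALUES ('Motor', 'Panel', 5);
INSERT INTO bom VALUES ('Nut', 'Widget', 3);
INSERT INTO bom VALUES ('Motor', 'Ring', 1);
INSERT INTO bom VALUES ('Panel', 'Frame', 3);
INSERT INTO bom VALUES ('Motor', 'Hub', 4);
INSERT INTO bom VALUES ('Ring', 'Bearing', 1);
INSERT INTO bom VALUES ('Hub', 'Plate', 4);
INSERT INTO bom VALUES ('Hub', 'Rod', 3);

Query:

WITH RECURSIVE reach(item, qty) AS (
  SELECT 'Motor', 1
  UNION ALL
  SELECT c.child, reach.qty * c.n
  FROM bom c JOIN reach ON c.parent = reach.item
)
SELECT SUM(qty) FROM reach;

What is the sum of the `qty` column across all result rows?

67

Base: (Motor, qty=1).
Iteration 1: components of {Motor} -> Hub = 1*4 = 4, Nut = 1*3 = 3, Panel = 1*5 = 5, Ring = 1*1 = 1.
Iteration 2: components of {Hub,Nut,Panel,Ring} -> Bearing = 1*1 = 1, Frame = 5*3 = 15, Plate = 4*4 = 16, Rod = 4*3 = 12, Widget = 3*3 = 9.
Iteration 3: no further components; recursion stops.
SUM(qty) = 1 + 3 + 5 + 1 + 4 + 9 + 15 + 1 + 16 + 12 = 67.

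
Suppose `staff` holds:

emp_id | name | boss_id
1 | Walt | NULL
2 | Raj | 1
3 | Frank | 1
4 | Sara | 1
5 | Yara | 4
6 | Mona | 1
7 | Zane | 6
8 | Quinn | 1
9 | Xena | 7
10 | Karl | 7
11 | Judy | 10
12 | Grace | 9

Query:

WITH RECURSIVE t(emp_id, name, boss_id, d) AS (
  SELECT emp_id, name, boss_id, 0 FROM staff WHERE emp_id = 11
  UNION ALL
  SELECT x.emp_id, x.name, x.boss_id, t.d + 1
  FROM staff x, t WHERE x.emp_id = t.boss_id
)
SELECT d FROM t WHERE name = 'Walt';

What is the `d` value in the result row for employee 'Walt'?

4

Base: emp_id=11 (Judy), boss_id=10, d 0.
Iteration 1: join on emp_id=10 -> Karl (id 10, boss_id=7, d 1).
Iteration 2: join on emp_id=7 -> Zane (id 7, boss_id=6, d 2).
Iteration 3: join on emp_id=6 -> Mona (id 6, boss_id=1, d 3).
Iteration 4: join on emp_id=1 -> Walt (id 1, boss_id=NULL, d 4).
Iteration 5: boss_id is NULL; no match; recursion stops.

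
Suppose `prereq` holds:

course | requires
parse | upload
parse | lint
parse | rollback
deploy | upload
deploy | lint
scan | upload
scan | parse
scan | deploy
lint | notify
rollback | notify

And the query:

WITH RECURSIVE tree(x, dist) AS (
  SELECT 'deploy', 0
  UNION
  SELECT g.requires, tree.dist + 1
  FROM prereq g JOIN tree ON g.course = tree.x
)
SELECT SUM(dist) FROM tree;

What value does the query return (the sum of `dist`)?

4

Base: (deploy, dist=0).
Iteration 1: edges from {deploy} -> (lint, dist=1), (upload, dist=1).
Iteration 2: edges from {lint,upload} -> (notify, dist=2).
Iteration 3: no outgoing edges from {notify}; recursion stops.
SUM(dist) = 0 + 1 + 1 + 2 = 4.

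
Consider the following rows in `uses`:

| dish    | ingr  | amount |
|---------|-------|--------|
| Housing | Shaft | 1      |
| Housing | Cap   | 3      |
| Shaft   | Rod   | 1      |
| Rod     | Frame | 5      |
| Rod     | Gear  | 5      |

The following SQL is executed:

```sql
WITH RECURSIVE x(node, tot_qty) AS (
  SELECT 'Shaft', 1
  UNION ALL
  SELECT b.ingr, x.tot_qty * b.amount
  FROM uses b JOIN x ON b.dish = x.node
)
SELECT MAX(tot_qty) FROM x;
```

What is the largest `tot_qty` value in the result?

Base: (Shaft, tot_qty=1).
Iteration 1: components of {Shaft} -> Rod = 1*1 = 1.
Iteration 2: components of {Rod} -> Frame = 1*5 = 5, Gear = 1*5 = 5.
Iteration 3: no further components; recursion stops.
tot_qty values: 1, 1, 5, 5; the maximum is 5.

5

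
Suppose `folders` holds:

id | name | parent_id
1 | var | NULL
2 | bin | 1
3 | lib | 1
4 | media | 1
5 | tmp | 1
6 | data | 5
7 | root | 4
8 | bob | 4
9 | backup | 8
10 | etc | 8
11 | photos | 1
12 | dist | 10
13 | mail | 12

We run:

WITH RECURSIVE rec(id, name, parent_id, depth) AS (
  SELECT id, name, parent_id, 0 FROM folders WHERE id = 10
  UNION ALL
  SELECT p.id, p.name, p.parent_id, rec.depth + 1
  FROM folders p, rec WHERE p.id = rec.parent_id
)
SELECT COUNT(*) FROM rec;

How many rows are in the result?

4

Base: id=10 (etc), parent_id=8, depth 0.
Iteration 1: join on id=8 -> bob (id 8, parent_id=4, depth 1).
Iteration 2: join on id=4 -> media (id 4, parent_id=1, depth 2).
Iteration 3: join on id=1 -> var (id 1, parent_id=NULL, depth 3).
Iteration 4: parent_id is NULL; no match; recursion stops.
Total rows emitted: 4.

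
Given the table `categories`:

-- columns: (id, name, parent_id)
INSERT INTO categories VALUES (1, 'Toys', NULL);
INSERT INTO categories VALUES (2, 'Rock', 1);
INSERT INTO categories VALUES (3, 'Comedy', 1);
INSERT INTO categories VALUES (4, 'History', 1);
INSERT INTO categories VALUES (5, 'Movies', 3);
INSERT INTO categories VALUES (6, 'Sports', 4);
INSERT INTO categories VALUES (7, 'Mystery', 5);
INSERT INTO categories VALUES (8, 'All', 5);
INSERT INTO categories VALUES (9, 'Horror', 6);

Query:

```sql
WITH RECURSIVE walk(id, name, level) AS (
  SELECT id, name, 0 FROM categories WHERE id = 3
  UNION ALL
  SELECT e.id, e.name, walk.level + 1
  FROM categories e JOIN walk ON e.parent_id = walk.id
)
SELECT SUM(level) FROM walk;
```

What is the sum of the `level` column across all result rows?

Base: id=3 (Comedy) at level 0.
Iteration 1: rows with parent_id in {3} -> Movies (id 5, level 1).
Iteration 2: rows with parent_id in {5} -> Mystery (id 7, level 2), All (id 8, level 2).
Iteration 3: no rows with parent_id in {7,8}; recursion stops.
SUM(level) = 0 + 1 + 2 + 2 = 5.

5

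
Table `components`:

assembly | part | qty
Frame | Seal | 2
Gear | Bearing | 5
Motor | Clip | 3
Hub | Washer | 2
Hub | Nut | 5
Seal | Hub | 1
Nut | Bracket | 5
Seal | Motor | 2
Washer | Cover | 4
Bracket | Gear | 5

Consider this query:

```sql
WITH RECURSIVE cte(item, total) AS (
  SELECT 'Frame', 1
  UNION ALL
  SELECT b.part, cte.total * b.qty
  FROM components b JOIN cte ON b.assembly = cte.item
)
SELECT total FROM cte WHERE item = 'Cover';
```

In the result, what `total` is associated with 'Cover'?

Base: (Frame, total=1).
Iteration 1: components of {Frame} -> Seal = 1*2 = 2.
Iteration 2: components of {Seal} -> Hub = 2*1 = 2, Motor = 2*2 = 4.
Iteration 3: components of {Hub,Motor} -> Clip = 4*3 = 12, Nut = 2*5 = 10, Washer = 2*2 = 4.
Iteration 4: components of {Clip,Nut,Washer} -> Bracket = 10*5 = 50, Cover = 4*4 = 16.
Iteration 5: components of {Bracket,Cover} -> Gear = 50*5 = 250.
Iteration 6: components of {Gear} -> Bearing = 250*5 = 1250.
Iteration 7: no further components; recursion stops.

16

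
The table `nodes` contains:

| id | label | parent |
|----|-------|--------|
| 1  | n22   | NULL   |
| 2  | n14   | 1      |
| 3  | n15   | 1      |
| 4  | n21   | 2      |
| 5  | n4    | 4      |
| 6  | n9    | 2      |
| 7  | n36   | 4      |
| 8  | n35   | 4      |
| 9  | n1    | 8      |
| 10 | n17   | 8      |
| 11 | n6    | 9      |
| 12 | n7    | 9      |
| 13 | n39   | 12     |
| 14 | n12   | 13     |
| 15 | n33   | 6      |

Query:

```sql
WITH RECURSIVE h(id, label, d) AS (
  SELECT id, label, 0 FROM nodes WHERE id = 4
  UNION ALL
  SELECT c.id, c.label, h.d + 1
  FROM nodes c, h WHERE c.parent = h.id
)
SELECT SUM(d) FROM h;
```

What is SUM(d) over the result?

22

Base: id=4 (n21) at d 0.
Iteration 1: rows with parent in {4} -> n4 (id 5, d 1), n36 (id 7, d 1), n35 (id 8, d 1).
Iteration 2: rows with parent in {5,7,8} -> n1 (id 9, d 2), n17 (id 10, d 2).
Iteration 3: rows with parent in {9,10} -> n6 (id 11, d 3), n7 (id 12, d 3).
Iteration 4: rows with parent in {11,12} -> n39 (id 13, d 4).
Iteration 5: rows with parent in {13} -> n12 (id 14, d 5).
Iteration 6: no rows with parent in {14}; recursion stops.
SUM(d) = 0 + 1 + 1 + 1 + 2 + 2 + 3 + 3 + 4 + 5 = 22.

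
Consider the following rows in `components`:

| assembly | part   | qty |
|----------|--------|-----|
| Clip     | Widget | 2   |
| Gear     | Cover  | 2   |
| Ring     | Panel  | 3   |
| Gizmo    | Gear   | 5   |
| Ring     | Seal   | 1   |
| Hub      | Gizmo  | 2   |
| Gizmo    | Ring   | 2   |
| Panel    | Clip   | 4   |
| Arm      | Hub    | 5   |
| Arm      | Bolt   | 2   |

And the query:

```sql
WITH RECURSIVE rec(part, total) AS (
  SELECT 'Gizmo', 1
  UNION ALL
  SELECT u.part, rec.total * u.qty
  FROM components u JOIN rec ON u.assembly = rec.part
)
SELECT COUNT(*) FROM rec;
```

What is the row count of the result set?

8

Base: (Gizmo, total=1).
Iteration 1: components of {Gizmo} -> Gear = 1*5 = 5, Ring = 1*2 = 2.
Iteration 2: components of {Gear,Ring} -> Cover = 5*2 = 10, Panel = 2*3 = 6, Seal = 2*1 = 2.
Iteration 3: components of {Cover,Panel,Seal} -> Clip = 6*4 = 24.
Iteration 4: components of {Clip} -> Widget = 24*2 = 48.
Iteration 5: no further components; recursion stops.
Total rows emitted: 8.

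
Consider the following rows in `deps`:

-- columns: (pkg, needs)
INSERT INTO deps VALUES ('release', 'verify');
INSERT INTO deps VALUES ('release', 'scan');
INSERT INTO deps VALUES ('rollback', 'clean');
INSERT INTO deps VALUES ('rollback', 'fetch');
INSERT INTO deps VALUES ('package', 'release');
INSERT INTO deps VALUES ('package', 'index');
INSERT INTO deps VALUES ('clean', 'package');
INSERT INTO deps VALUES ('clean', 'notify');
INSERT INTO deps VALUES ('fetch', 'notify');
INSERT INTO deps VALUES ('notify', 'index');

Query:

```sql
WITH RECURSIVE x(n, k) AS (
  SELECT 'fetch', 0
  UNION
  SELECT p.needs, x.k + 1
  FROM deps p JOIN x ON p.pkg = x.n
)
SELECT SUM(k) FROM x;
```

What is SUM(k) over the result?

3

Base: (fetch, k=0).
Iteration 1: edges from {fetch} -> (notify, k=1).
Iteration 2: edges from {notify} -> (index, k=2).
Iteration 3: no outgoing edges from {index}; recursion stops.
SUM(k) = 0 + 1 + 2 = 3.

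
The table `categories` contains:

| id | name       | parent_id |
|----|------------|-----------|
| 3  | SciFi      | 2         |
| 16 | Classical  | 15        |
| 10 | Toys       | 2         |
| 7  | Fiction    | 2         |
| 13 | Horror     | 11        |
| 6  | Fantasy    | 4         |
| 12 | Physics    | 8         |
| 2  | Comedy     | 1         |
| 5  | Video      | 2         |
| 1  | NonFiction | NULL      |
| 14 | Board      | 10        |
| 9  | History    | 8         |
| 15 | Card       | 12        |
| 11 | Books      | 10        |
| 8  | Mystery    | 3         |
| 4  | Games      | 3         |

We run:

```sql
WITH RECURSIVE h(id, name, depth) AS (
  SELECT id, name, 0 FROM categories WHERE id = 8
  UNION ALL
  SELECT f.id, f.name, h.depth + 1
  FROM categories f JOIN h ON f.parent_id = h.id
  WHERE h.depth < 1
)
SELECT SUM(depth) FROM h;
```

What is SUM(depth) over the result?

Base: id=8 (Mystery) at depth 0.
Iteration 1: rows with parent_id in {8} -> History (id 9, depth 1), Physics (id 12, depth 1).
Iteration 2: depth < 1 fails for all current rows; recursion stops.
SUM(depth) = 0 + 1 + 1 = 2.

2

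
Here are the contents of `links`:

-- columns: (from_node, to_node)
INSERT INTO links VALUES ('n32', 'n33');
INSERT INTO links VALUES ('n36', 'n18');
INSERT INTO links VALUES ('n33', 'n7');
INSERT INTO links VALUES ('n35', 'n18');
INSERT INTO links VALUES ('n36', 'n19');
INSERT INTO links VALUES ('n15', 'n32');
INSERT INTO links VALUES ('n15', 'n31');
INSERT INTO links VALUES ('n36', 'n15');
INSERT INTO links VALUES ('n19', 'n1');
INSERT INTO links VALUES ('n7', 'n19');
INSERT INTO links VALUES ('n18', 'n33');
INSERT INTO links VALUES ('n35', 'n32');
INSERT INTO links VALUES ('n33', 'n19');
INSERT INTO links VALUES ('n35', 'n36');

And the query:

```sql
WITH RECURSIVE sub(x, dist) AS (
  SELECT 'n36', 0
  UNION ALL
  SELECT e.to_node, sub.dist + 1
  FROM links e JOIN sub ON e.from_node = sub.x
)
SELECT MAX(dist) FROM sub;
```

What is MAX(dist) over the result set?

6

Base: (n36, dist=0).
Iteration 1: edges from {n36} -> (n15, dist=1), (n18, dist=1), (n19, dist=1).
Iteration 2: edges from {n15,n18,n19} -> (n1, dist=2), (n31, dist=2), (n32, dist=2), (n33, dist=2).
Iteration 3: edges from {n1,n31,n32,n33} -> (n19, dist=3), (n33, dist=3), (n7, dist=3).
Iteration 4: edges from {n19,n33,n7} -> (n1, dist=4), (n19, dist=4) x2, (n7, dist=4). [UNION ALL keeps all 4 new rows, including repeats]
Iteration 5: edges from {n1,n19,n7} -> (n1, dist=5) x2, (n19, dist=5). [UNION ALL keeps all 3 new rows, including repeats]
Iteration 6: edges from {n1,n19} -> (n1, dist=6).
Iteration 7: no outgoing edges from {n1}; recursion stops.
dist values: 0, 1, 1, 1, 2, 2, 2, 2, 3, 3, 3, 4, 4, 4, 4, 5, ...; the maximum is 6.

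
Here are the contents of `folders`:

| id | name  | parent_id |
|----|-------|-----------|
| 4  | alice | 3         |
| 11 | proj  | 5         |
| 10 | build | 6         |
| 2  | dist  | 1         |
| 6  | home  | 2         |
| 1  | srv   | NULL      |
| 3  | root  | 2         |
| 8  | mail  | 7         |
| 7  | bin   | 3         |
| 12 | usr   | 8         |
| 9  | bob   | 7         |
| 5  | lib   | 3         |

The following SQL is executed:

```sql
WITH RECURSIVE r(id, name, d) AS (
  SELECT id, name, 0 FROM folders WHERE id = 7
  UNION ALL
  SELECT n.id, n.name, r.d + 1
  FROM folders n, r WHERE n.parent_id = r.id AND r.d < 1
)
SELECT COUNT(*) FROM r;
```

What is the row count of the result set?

3

Base: id=7 (bin) at d 0.
Iteration 1: rows with parent_id in {7} -> mail (id 8, d 1), bob (id 9, d 1).
Iteration 2: d < 1 fails for all current rows; recursion stops.
Total rows emitted: 3.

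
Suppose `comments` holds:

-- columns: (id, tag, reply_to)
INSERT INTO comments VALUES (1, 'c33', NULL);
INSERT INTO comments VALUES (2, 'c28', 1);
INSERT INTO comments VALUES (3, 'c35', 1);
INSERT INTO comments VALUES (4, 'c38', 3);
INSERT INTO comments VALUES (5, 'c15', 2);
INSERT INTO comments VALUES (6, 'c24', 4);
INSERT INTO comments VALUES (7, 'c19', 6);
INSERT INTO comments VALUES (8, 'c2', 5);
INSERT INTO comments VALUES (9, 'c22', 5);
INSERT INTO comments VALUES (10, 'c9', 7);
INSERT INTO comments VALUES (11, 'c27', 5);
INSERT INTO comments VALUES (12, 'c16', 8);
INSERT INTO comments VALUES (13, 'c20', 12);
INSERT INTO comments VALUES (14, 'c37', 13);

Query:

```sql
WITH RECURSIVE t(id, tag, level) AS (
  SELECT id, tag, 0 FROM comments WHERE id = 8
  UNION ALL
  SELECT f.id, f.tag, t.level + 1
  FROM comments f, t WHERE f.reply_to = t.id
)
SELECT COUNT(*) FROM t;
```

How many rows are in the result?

4

Base: id=8 (c2) at level 0.
Iteration 1: rows with reply_to in {8} -> c16 (id 12, level 1).
Iteration 2: rows with reply_to in {12} -> c20 (id 13, level 2).
Iteration 3: rows with reply_to in {13} -> c37 (id 14, level 3).
Iteration 4: no rows with reply_to in {14}; recursion stops.
Total rows emitted: 4.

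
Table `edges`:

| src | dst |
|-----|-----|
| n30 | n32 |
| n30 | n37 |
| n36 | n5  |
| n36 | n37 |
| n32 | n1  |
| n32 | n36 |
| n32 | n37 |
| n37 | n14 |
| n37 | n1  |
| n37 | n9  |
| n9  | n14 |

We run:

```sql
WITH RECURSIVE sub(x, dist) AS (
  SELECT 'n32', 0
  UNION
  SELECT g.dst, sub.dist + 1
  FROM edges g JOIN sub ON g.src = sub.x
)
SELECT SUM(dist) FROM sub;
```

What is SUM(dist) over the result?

Base: (n32, dist=0).
Iteration 1: edges from {n32} -> (n1, dist=1), (n36, dist=1), (n37, dist=1).
Iteration 2: edges from {n1,n36,n37} -> (n1, dist=2), (n14, dist=2), (n37, dist=2), (n5, dist=2), (n9, dist=2).
Iteration 3: edges from {n1,n14,n37,n5,n9} -> (n1, dist=3), (n14, dist=3), (n9, dist=3). [UNION drops 1 duplicate row(s)]
Iteration 4: edges from {n1,n14,n9} -> (n14, dist=4).
Iteration 5: no outgoing edges from {n14}; recursion stops.
SUM(dist) = 0 + 1 + 1 + 1 + 2 + 2 + 2 + 2 + 2 + 3 + 3 + 3 + 4 = 26.

26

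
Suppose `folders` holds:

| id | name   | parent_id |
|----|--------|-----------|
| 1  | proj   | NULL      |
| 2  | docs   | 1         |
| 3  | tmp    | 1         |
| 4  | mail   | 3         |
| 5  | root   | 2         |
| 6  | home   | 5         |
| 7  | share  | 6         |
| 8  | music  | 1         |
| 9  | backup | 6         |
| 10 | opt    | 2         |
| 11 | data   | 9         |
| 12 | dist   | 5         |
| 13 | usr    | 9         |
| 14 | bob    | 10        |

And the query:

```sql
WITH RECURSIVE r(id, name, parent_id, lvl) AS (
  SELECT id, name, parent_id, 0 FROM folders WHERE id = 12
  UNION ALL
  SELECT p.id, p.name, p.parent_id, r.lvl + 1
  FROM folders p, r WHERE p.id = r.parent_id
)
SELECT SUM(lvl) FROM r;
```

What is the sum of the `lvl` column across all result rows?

Base: id=12 (dist), parent_id=5, lvl 0.
Iteration 1: join on id=5 -> root (id 5, parent_id=2, lvl 1).
Iteration 2: join on id=2 -> docs (id 2, parent_id=1, lvl 2).
Iteration 3: join on id=1 -> proj (id 1, parent_id=NULL, lvl 3).
Iteration 4: parent_id is NULL; no match; recursion stops.
SUM(lvl) = 0 + 1 + 2 + 3 = 6.

6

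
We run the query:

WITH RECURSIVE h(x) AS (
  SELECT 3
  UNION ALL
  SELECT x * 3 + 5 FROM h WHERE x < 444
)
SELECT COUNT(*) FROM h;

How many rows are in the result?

6

Base: x=3.
Iteration 1: 3 < 444 holds -> x = 3 * 3 + 5 = 14.
Iteration 2: 14 < 444 holds -> x = 14 * 3 + 5 = 47.
Iteration 3: 47 < 444 holds -> x = 47 * 3 + 5 = 146.
Iteration 4: 146 < 444 holds -> x = 146 * 3 + 5 = 443.
Iteration 5: 443 < 444 holds -> x = 443 * 3 + 5 = 1334.
Iteration 6: 1334 < 444 fails; recursion stops.
Total rows emitted: 6.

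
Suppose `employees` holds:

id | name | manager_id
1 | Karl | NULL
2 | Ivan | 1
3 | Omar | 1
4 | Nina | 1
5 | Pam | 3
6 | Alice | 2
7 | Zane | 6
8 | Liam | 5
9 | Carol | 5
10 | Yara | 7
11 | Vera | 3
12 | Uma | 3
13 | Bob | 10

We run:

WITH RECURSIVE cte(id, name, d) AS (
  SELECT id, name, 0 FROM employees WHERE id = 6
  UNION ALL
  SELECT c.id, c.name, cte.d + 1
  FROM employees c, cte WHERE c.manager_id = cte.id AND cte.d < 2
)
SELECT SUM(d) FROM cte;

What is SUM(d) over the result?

Base: id=6 (Alice) at d 0.
Iteration 1: rows with manager_id in {6} -> Zane (id 7, d 1).
Iteration 2: rows with manager_id in {7} -> Yara (id 10, d 2).
Iteration 3: d < 2 fails for all current rows; recursion stops.
SUM(d) = 0 + 1 + 2 = 3.

3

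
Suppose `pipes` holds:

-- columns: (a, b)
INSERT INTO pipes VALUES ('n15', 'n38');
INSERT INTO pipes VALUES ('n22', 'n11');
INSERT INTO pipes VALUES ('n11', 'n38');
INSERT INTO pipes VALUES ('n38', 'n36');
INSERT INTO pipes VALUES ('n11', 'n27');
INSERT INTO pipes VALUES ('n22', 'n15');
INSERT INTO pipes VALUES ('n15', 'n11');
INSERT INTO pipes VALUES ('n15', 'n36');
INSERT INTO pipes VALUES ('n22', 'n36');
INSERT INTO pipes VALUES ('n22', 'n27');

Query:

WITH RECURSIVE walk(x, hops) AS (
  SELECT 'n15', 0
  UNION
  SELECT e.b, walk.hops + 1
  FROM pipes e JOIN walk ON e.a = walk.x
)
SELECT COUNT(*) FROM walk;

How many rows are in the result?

8

Base: (n15, hops=0).
Iteration 1: edges from {n15} -> (n11, hops=1), (n36, hops=1), (n38, hops=1).
Iteration 2: edges from {n11,n36,n38} -> (n27, hops=2), (n36, hops=2), (n38, hops=2).
Iteration 3: edges from {n27,n36,n38} -> (n36, hops=3).
Iteration 4: no outgoing edges from {n36}; recursion stops.
Total rows emitted: 8.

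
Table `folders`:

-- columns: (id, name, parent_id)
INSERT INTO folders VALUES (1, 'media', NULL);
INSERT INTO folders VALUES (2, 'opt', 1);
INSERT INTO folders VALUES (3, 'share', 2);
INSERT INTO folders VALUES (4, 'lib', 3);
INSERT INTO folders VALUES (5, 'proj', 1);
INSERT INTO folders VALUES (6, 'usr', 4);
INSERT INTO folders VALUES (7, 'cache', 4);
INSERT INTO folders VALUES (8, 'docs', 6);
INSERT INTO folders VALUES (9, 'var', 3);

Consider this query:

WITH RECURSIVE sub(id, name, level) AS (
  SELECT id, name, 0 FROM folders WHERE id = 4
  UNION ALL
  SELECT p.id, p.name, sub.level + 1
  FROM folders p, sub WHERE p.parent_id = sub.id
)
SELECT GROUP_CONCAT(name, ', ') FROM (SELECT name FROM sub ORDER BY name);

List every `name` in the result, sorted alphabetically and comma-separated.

cache, docs, lib, usr

Base: id=4 (lib) at level 0.
Iteration 1: rows with parent_id in {4} -> usr (id 6, level 1), cache (id 7, level 1).
Iteration 2: rows with parent_id in {6,7} -> docs (id 8, level 2).
Iteration 3: no rows with parent_id in {8}; recursion stops.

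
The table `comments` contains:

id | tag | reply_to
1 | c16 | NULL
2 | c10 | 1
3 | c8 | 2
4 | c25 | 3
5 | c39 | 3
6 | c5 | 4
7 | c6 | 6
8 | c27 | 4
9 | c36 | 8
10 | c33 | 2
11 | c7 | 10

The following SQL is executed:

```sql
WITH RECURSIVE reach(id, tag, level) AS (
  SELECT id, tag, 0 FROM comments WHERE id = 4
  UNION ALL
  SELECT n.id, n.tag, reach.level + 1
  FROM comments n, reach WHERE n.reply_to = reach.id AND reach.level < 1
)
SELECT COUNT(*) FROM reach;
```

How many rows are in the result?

Base: id=4 (c25) at level 0.
Iteration 1: rows with reply_to in {4} -> c5 (id 6, level 1), c27 (id 8, level 1).
Iteration 2: level < 1 fails for all current rows; recursion stops.
Total rows emitted: 3.

3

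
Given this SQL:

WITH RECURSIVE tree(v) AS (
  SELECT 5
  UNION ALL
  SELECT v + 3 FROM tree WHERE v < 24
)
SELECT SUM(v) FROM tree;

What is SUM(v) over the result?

124

Base: v=5.
Iteration 1: 5 < 24 holds -> v = 5 + 3 = 8.
Iteration 2: 8 < 24 holds -> v = 8 + 3 = 11.
Iteration 3: 11 < 24 holds -> v = 11 + 3 = 14.
Iteration 4: 14 < 24 holds -> v = 14 + 3 = 17.
Iteration 5: 17 < 24 holds -> v = 17 + 3 = 20.
Iteration 6: 20 < 24 holds -> v = 20 + 3 = 23.
Iteration 7: 23 < 24 holds -> v = 23 + 3 = 26.
Iteration 8: 26 < 24 fails; recursion stops.
SUM(v) = 5 + 8 + 11 + 14 + 17 + 20 + 23 + 26 = 124.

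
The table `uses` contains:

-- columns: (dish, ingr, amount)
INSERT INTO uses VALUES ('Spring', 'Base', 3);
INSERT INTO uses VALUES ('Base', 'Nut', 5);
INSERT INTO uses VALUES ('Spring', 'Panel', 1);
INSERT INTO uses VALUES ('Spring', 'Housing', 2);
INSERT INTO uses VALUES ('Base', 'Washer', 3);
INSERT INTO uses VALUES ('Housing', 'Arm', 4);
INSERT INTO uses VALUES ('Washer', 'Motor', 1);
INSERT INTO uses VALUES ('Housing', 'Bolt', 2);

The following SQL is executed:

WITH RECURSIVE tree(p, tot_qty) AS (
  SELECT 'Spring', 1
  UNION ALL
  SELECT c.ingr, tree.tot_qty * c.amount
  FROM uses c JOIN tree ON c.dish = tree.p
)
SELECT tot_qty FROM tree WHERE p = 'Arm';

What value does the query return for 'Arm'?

Base: (Spring, tot_qty=1).
Iteration 1: components of {Spring} -> Base = 1*3 = 3, Housing = 1*2 = 2, Panel = 1*1 = 1.
Iteration 2: components of {Base,Housing,Panel} -> Arm = 2*4 = 8, Bolt = 2*2 = 4, Nut = 3*5 = 15, Washer = 3*3 = 9.
Iteration 3: components of {Arm,Bolt,Nut,Washer} -> Motor = 9*1 = 9.
Iteration 4: no further components; recursion stops.

8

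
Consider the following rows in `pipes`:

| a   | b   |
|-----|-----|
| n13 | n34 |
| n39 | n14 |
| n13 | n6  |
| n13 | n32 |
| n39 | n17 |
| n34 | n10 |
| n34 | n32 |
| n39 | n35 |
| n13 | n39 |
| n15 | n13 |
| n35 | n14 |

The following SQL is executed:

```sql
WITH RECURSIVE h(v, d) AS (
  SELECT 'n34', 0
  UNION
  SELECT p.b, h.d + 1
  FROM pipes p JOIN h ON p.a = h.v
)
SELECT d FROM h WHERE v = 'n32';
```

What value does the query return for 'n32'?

Base: (n34, d=0).
Iteration 1: edges from {n34} -> (n10, d=1), (n32, d=1).
Iteration 2: no outgoing edges from {n10,n32}; recursion stops.

1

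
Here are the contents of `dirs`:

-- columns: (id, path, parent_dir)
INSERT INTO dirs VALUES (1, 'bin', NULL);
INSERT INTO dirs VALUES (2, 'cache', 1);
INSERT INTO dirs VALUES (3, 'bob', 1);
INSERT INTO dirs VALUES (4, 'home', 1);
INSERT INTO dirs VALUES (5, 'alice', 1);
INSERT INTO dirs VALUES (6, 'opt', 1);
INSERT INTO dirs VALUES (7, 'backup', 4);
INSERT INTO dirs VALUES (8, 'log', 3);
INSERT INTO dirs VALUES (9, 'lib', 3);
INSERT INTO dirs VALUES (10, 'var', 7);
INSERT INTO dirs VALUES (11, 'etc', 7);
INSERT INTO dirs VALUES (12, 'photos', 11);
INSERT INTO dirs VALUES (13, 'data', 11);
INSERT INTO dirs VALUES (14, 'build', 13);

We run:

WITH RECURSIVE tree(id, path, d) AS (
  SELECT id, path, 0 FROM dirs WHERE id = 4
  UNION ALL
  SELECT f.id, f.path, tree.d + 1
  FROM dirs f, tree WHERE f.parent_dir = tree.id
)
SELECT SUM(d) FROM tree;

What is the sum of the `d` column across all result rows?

15

Base: id=4 (home) at d 0.
Iteration 1: rows with parent_dir in {4} -> backup (id 7, d 1).
Iteration 2: rows with parent_dir in {7} -> var (id 10, d 2), etc (id 11, d 2).
Iteration 3: rows with parent_dir in {10,11} -> photos (id 12, d 3), data (id 13, d 3).
Iteration 4: rows with parent_dir in {12,13} -> build (id 14, d 4).
Iteration 5: no rows with parent_dir in {14}; recursion stops.
SUM(d) = 0 + 1 + 2 + 2 + 3 + 3 + 4 = 15.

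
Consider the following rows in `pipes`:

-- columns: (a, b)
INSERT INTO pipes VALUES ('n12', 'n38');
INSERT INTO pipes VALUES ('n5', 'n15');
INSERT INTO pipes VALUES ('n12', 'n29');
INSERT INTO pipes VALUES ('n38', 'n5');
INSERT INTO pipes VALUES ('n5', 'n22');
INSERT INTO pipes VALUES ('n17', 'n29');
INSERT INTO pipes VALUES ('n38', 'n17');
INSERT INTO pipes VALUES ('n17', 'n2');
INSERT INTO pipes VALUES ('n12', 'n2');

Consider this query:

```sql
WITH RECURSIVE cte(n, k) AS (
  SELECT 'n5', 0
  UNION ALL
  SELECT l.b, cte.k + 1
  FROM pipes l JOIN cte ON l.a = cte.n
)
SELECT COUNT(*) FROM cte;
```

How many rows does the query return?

3

Base: (n5, k=0).
Iteration 1: edges from {n5} -> (n15, k=1), (n22, k=1).
Iteration 2: no outgoing edges from {n15,n22}; recursion stops.
Total rows emitted: 3.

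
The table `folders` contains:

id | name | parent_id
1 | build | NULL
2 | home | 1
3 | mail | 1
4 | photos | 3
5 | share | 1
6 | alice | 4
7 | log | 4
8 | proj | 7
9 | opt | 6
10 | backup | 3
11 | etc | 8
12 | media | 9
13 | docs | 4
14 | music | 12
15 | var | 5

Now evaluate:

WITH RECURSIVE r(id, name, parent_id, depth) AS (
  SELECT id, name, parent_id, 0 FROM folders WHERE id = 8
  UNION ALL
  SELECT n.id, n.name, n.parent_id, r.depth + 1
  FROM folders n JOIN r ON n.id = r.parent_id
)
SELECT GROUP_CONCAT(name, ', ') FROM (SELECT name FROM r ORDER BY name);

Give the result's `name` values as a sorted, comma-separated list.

build, log, mail, photos, proj

Base: id=8 (proj), parent_id=7, depth 0.
Iteration 1: join on id=7 -> log (id 7, parent_id=4, depth 1).
Iteration 2: join on id=4 -> photos (id 4, parent_id=3, depth 2).
Iteration 3: join on id=3 -> mail (id 3, parent_id=1, depth 3).
Iteration 4: join on id=1 -> build (id 1, parent_id=NULL, depth 4).
Iteration 5: parent_id is NULL; no match; recursion stops.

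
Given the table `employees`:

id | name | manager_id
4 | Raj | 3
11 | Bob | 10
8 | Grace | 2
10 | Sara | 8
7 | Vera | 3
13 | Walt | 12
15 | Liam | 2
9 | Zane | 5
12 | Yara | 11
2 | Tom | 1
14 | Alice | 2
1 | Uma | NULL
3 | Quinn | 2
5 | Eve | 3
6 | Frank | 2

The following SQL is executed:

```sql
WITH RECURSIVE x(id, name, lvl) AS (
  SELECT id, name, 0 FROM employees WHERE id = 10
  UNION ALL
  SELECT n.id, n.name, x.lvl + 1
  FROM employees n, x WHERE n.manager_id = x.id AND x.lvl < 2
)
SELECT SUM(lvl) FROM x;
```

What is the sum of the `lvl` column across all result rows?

Base: id=10 (Sara) at lvl 0.
Iteration 1: rows with manager_id in {10} -> Bob (id 11, lvl 1).
Iteration 2: rows with manager_id in {11} -> Yara (id 12, lvl 2).
Iteration 3: lvl < 2 fails for all current rows; recursion stops.
SUM(lvl) = 0 + 1 + 2 = 3.

3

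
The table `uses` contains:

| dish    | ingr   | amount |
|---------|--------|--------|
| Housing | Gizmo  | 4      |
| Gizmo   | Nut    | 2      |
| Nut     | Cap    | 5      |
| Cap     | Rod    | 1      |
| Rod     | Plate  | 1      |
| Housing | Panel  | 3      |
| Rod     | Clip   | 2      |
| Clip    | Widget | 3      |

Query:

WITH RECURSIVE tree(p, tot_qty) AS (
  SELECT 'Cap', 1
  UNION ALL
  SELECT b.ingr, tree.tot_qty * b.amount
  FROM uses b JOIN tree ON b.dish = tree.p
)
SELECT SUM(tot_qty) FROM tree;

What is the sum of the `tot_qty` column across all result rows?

11

Base: (Cap, tot_qty=1).
Iteration 1: components of {Cap} -> Rod = 1*1 = 1.
Iteration 2: components of {Rod} -> Clip = 1*2 = 2, Plate = 1*1 = 1.
Iteration 3: components of {Clip,Plate} -> Widget = 2*3 = 6.
Iteration 4: no further components; recursion stops.
SUM(tot_qty) = 1 + 1 + 1 + 2 + 6 = 11.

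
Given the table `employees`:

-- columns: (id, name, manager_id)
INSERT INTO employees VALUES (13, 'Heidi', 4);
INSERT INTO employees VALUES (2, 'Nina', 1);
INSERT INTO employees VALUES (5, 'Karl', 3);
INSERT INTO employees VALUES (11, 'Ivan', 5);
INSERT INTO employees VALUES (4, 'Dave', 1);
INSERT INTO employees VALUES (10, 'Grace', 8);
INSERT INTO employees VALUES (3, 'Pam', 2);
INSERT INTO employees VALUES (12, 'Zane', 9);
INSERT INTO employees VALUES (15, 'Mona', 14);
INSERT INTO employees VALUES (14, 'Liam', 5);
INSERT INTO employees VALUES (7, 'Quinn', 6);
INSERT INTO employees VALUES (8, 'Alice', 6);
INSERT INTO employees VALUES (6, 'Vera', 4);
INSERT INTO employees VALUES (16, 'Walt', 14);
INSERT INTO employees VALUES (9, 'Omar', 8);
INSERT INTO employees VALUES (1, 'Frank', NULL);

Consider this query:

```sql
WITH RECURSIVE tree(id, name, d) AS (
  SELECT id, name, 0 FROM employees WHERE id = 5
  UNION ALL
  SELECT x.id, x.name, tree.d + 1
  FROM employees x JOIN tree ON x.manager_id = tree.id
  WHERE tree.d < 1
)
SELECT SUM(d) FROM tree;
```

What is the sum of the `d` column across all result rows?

2

Base: id=5 (Karl) at d 0.
Iteration 1: rows with manager_id in {5} -> Ivan (id 11, d 1), Liam (id 14, d 1).
Iteration 2: d < 1 fails for all current rows; recursion stops.
SUM(d) = 0 + 1 + 1 = 2.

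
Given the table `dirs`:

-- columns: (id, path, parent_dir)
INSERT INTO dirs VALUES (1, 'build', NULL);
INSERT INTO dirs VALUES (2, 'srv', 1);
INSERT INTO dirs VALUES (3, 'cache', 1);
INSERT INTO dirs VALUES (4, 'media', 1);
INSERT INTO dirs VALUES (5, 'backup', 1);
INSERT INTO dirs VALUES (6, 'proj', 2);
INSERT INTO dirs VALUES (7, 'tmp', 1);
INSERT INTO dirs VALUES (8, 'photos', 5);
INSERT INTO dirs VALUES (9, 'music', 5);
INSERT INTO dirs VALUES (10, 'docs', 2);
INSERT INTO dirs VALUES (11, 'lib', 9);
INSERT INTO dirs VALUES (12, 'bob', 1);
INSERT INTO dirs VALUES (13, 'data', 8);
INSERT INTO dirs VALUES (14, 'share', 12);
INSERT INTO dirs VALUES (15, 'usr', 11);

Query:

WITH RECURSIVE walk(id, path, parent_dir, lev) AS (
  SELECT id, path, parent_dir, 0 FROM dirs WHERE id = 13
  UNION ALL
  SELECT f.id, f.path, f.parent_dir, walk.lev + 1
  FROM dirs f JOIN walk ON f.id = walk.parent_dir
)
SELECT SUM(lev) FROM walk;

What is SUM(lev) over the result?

6

Base: id=13 (data), parent_dir=8, lev 0.
Iteration 1: join on id=8 -> photos (id 8, parent_dir=5, lev 1).
Iteration 2: join on id=5 -> backup (id 5, parent_dir=1, lev 2).
Iteration 3: join on id=1 -> build (id 1, parent_dir=NULL, lev 3).
Iteration 4: parent_dir is NULL; no match; recursion stops.
SUM(lev) = 0 + 1 + 2 + 3 = 6.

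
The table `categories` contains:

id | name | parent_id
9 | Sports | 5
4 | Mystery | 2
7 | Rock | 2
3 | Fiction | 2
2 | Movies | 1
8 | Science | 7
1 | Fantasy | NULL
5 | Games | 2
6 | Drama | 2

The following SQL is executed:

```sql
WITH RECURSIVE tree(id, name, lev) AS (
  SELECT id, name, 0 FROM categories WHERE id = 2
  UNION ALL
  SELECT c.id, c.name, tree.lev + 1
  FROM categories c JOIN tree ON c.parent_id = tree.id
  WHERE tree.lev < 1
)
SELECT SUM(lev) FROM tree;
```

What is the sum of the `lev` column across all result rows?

Base: id=2 (Movies) at lev 0.
Iteration 1: rows with parent_id in {2} -> Fiction (id 3, lev 1), Mystery (id 4, lev 1), Games (id 5, lev 1), Drama (id 6, lev 1), Rock (id 7, lev 1).
Iteration 2: lev < 1 fails for all current rows; recursion stops.
SUM(lev) = 0 + 1 + 1 + 1 + 1 + 1 = 5.

5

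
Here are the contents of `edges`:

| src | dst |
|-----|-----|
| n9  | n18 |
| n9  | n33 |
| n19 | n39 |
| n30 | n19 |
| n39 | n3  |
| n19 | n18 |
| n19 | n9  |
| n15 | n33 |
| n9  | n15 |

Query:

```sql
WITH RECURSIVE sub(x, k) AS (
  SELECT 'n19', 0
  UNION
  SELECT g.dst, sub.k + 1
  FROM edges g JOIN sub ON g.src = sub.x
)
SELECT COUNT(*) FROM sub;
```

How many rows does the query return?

9

Base: (n19, k=0).
Iteration 1: edges from {n19} -> (n18, k=1), (n39, k=1), (n9, k=1).
Iteration 2: edges from {n18,n39,n9} -> (n15, k=2), (n18, k=2), (n3, k=2), (n33, k=2).
Iteration 3: edges from {n15,n18,n3,n33} -> (n33, k=3).
Iteration 4: no outgoing edges from {n33}; recursion stops.
Total rows emitted: 9.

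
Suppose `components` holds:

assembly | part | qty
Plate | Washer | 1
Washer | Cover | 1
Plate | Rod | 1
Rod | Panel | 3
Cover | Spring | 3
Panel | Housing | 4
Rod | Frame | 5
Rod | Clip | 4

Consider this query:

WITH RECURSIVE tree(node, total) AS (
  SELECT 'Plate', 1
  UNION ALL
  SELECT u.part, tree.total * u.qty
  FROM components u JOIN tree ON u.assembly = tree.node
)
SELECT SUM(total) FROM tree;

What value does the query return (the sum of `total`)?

Base: (Plate, total=1).
Iteration 1: components of {Plate} -> Rod = 1*1 = 1, Washer = 1*1 = 1.
Iteration 2: components of {Rod,Washer} -> Clip = 1*4 = 4, Cover = 1*1 = 1, Frame = 1*5 = 5, Panel = 1*3 = 3.
Iteration 3: components of {Clip,Cover,Frame,Panel} -> Housing = 3*4 = 12, Spring = 1*3 = 3.
Iteration 4: no further components; recursion stops.
SUM(total) = 1 + 1 + 1 + 1 + 3 + 5 + 4 + 3 + 12 = 31.

31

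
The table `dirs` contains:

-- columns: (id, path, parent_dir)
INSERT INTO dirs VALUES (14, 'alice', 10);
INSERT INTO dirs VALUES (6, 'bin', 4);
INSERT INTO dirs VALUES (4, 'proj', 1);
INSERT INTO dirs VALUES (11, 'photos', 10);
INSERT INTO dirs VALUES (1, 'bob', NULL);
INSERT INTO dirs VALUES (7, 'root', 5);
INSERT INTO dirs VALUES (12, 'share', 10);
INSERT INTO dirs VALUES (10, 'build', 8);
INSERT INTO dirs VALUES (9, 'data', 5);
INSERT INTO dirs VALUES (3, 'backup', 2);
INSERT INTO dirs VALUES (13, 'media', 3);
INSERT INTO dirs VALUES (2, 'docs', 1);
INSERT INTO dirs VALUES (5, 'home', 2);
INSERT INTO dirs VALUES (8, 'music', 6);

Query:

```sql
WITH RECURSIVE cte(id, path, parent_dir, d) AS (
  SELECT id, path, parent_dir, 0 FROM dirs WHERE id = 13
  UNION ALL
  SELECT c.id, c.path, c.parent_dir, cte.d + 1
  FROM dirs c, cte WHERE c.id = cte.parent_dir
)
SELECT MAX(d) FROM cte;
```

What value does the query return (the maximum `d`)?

3

Base: id=13 (media), parent_dir=3, d 0.
Iteration 1: join on id=3 -> backup (id 3, parent_dir=2, d 1).
Iteration 2: join on id=2 -> docs (id 2, parent_dir=1, d 2).
Iteration 3: join on id=1 -> bob (id 1, parent_dir=NULL, d 3).
Iteration 4: parent_dir is NULL; no match; recursion stops.
d values: 0, 1, 2, 3; the maximum is 3.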